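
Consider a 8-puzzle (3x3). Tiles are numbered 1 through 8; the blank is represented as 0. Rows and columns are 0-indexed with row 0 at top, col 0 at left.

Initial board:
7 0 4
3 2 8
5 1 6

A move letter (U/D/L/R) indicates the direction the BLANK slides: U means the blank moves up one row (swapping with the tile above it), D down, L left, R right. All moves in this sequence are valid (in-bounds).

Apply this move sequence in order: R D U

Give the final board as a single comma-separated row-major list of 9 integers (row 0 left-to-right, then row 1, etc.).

Answer: 7, 4, 0, 3, 2, 8, 5, 1, 6

Derivation:
After move 1 (R):
7 4 0
3 2 8
5 1 6

After move 2 (D):
7 4 8
3 2 0
5 1 6

After move 3 (U):
7 4 0
3 2 8
5 1 6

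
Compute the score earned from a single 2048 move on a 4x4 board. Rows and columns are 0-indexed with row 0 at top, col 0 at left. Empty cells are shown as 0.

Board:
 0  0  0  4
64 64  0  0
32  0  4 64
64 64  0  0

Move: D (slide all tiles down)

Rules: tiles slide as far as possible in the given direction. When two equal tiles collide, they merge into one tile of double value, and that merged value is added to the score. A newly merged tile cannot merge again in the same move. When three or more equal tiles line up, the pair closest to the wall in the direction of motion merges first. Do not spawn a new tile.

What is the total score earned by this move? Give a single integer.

Slide down:
col 0: [0, 64, 32, 64] -> [0, 64, 32, 64]  score +0 (running 0)
col 1: [0, 64, 0, 64] -> [0, 0, 0, 128]  score +128 (running 128)
col 2: [0, 0, 4, 0] -> [0, 0, 0, 4]  score +0 (running 128)
col 3: [4, 0, 64, 0] -> [0, 0, 4, 64]  score +0 (running 128)
Board after move:
  0   0   0   0
 64   0   0   0
 32   0   0   4
 64 128   4  64

Answer: 128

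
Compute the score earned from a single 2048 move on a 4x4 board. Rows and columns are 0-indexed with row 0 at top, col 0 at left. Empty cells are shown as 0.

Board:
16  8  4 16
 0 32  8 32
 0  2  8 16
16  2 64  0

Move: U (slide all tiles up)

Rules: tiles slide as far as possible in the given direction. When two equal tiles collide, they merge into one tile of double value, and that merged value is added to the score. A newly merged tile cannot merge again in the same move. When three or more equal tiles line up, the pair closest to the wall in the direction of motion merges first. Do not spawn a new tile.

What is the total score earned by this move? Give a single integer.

Answer: 52

Derivation:
Slide up:
col 0: [16, 0, 0, 16] -> [32, 0, 0, 0]  score +32 (running 32)
col 1: [8, 32, 2, 2] -> [8, 32, 4, 0]  score +4 (running 36)
col 2: [4, 8, 8, 64] -> [4, 16, 64, 0]  score +16 (running 52)
col 3: [16, 32, 16, 0] -> [16, 32, 16, 0]  score +0 (running 52)
Board after move:
32  8  4 16
 0 32 16 32
 0  4 64 16
 0  0  0  0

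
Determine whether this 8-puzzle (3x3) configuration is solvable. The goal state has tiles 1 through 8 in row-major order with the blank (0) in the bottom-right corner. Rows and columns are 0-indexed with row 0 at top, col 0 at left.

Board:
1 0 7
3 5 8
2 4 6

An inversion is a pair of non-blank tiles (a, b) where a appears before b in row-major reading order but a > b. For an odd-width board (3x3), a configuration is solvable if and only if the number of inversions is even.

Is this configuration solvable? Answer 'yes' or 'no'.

Answer: no

Derivation:
Inversions (pairs i<j in row-major order where tile[i] > tile[j] > 0): 11
11 is odd, so the puzzle is not solvable.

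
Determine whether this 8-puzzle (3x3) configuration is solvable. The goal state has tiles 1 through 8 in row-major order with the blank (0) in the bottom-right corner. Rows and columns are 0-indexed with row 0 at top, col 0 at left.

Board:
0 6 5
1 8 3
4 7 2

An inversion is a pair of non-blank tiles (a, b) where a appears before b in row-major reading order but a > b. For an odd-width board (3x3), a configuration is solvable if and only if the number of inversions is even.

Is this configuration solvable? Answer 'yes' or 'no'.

Inversions (pairs i<j in row-major order where tile[i] > tile[j] > 0): 16
16 is even, so the puzzle is solvable.

Answer: yes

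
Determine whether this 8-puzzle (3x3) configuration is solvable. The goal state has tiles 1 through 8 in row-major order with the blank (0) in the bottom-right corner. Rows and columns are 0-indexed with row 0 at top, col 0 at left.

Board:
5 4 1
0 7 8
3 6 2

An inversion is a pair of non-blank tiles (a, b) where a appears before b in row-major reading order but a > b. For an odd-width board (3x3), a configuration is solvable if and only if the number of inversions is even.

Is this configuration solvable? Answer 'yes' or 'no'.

Answer: no

Derivation:
Inversions (pairs i<j in row-major order where tile[i] > tile[j] > 0): 15
15 is odd, so the puzzle is not solvable.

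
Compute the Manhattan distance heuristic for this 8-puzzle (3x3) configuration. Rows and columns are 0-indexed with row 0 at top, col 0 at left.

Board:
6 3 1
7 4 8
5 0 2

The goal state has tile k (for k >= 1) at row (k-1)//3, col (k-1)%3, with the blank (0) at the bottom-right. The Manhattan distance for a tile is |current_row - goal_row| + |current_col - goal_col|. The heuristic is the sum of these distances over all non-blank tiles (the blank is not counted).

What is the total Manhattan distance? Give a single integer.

Answer: 15

Derivation:
Tile 6: at (0,0), goal (1,2), distance |0-1|+|0-2| = 3
Tile 3: at (0,1), goal (0,2), distance |0-0|+|1-2| = 1
Tile 1: at (0,2), goal (0,0), distance |0-0|+|2-0| = 2
Tile 7: at (1,0), goal (2,0), distance |1-2|+|0-0| = 1
Tile 4: at (1,1), goal (1,0), distance |1-1|+|1-0| = 1
Tile 8: at (1,2), goal (2,1), distance |1-2|+|2-1| = 2
Tile 5: at (2,0), goal (1,1), distance |2-1|+|0-1| = 2
Tile 2: at (2,2), goal (0,1), distance |2-0|+|2-1| = 3
Sum: 3 + 1 + 2 + 1 + 1 + 2 + 2 + 3 = 15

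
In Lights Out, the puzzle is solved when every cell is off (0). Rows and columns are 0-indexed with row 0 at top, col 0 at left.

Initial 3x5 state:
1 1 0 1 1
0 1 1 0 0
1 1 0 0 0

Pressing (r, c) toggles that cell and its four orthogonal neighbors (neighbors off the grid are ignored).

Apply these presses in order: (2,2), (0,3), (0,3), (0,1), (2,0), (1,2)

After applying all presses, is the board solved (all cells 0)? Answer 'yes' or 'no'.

After press 1 at (2,2):
1 1 0 1 1
0 1 0 0 0
1 0 1 1 0

After press 2 at (0,3):
1 1 1 0 0
0 1 0 1 0
1 0 1 1 0

After press 3 at (0,3):
1 1 0 1 1
0 1 0 0 0
1 0 1 1 0

After press 4 at (0,1):
0 0 1 1 1
0 0 0 0 0
1 0 1 1 0

After press 5 at (2,0):
0 0 1 1 1
1 0 0 0 0
0 1 1 1 0

After press 6 at (1,2):
0 0 0 1 1
1 1 1 1 0
0 1 0 1 0

Lights still on: 8

Answer: no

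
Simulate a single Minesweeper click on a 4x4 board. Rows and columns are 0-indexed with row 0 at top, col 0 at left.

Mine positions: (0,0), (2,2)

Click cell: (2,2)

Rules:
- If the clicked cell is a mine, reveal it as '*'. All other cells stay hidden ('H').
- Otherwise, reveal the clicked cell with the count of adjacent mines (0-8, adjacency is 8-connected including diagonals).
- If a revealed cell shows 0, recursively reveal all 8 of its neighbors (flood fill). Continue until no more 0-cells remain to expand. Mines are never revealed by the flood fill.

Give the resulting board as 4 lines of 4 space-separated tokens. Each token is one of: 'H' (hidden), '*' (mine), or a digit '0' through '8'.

H H H H
H H H H
H H * H
H H H H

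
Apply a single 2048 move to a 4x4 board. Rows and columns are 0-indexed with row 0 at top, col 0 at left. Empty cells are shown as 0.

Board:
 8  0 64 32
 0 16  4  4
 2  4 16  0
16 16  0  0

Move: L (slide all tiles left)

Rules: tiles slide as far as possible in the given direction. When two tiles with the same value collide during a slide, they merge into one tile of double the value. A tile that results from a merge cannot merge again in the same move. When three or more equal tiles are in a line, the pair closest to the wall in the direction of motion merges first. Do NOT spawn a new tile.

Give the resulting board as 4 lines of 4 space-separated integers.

Answer:  8 64 32  0
16  8  0  0
 2  4 16  0
32  0  0  0

Derivation:
Slide left:
row 0: [8, 0, 64, 32] -> [8, 64, 32, 0]
row 1: [0, 16, 4, 4] -> [16, 8, 0, 0]
row 2: [2, 4, 16, 0] -> [2, 4, 16, 0]
row 3: [16, 16, 0, 0] -> [32, 0, 0, 0]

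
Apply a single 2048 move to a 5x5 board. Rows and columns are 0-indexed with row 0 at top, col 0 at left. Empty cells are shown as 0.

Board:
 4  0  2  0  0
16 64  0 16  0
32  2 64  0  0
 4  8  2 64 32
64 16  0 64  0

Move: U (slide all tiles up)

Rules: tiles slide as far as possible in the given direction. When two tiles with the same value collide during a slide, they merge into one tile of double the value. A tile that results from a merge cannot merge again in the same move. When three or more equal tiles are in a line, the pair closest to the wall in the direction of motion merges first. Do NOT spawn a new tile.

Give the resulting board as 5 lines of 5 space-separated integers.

Answer:   4  64   2  16  32
 16   2  64 128   0
 32   8   2   0   0
  4  16   0   0   0
 64   0   0   0   0

Derivation:
Slide up:
col 0: [4, 16, 32, 4, 64] -> [4, 16, 32, 4, 64]
col 1: [0, 64, 2, 8, 16] -> [64, 2, 8, 16, 0]
col 2: [2, 0, 64, 2, 0] -> [2, 64, 2, 0, 0]
col 3: [0, 16, 0, 64, 64] -> [16, 128, 0, 0, 0]
col 4: [0, 0, 0, 32, 0] -> [32, 0, 0, 0, 0]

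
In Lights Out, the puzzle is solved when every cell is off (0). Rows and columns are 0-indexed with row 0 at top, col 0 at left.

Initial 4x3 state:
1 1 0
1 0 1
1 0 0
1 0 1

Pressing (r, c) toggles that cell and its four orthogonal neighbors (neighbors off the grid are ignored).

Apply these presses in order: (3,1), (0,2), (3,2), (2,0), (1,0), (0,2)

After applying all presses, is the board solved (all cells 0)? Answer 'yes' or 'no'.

Answer: no

Derivation:
After press 1 at (3,1):
1 1 0
1 0 1
1 1 0
0 1 0

After press 2 at (0,2):
1 0 1
1 0 0
1 1 0
0 1 0

After press 3 at (3,2):
1 0 1
1 0 0
1 1 1
0 0 1

After press 4 at (2,0):
1 0 1
0 0 0
0 0 1
1 0 1

After press 5 at (1,0):
0 0 1
1 1 0
1 0 1
1 0 1

After press 6 at (0,2):
0 1 0
1 1 1
1 0 1
1 0 1

Lights still on: 8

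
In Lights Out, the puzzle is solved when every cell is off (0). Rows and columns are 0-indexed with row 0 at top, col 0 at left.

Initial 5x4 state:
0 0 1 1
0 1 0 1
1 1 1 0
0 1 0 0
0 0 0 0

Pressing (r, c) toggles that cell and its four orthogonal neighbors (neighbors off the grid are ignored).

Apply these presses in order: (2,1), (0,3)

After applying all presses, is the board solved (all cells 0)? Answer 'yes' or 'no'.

Answer: yes

Derivation:
After press 1 at (2,1):
0 0 1 1
0 0 0 1
0 0 0 0
0 0 0 0
0 0 0 0

After press 2 at (0,3):
0 0 0 0
0 0 0 0
0 0 0 0
0 0 0 0
0 0 0 0

Lights still on: 0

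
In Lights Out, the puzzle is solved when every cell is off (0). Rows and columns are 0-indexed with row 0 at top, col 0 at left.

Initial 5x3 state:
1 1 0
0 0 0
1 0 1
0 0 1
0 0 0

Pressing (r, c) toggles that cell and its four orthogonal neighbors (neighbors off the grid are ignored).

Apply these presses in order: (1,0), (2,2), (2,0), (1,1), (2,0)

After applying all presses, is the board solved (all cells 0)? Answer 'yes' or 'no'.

Answer: yes

Derivation:
After press 1 at (1,0):
0 1 0
1 1 0
0 0 1
0 0 1
0 0 0

After press 2 at (2,2):
0 1 0
1 1 1
0 1 0
0 0 0
0 0 0

After press 3 at (2,0):
0 1 0
0 1 1
1 0 0
1 0 0
0 0 0

After press 4 at (1,1):
0 0 0
1 0 0
1 1 0
1 0 0
0 0 0

After press 5 at (2,0):
0 0 0
0 0 0
0 0 0
0 0 0
0 0 0

Lights still on: 0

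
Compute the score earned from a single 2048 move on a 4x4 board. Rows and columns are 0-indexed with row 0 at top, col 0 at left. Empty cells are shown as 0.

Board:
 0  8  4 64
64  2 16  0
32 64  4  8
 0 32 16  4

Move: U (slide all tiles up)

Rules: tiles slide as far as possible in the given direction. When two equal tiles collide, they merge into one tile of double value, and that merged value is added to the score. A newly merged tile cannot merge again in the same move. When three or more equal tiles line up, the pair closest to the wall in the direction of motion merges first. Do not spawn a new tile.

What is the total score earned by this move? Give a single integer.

Answer: 0

Derivation:
Slide up:
col 0: [0, 64, 32, 0] -> [64, 32, 0, 0]  score +0 (running 0)
col 1: [8, 2, 64, 32] -> [8, 2, 64, 32]  score +0 (running 0)
col 2: [4, 16, 4, 16] -> [4, 16, 4, 16]  score +0 (running 0)
col 3: [64, 0, 8, 4] -> [64, 8, 4, 0]  score +0 (running 0)
Board after move:
64  8  4 64
32  2 16  8
 0 64  4  4
 0 32 16  0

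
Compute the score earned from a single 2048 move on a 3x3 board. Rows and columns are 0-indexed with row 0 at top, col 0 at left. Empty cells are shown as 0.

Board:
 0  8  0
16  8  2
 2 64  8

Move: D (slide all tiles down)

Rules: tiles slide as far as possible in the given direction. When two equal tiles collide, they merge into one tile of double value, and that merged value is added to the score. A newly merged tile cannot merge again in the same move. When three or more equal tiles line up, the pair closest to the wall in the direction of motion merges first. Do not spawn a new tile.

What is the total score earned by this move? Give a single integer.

Slide down:
col 0: [0, 16, 2] -> [0, 16, 2]  score +0 (running 0)
col 1: [8, 8, 64] -> [0, 16, 64]  score +16 (running 16)
col 2: [0, 2, 8] -> [0, 2, 8]  score +0 (running 16)
Board after move:
 0  0  0
16 16  2
 2 64  8

Answer: 16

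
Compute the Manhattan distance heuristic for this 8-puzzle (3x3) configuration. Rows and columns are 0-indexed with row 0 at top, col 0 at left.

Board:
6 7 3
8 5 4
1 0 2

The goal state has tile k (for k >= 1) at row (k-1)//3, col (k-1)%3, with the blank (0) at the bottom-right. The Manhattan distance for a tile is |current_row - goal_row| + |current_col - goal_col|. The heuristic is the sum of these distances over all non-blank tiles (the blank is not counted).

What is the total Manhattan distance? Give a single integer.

Tile 6: (0,0)->(1,2) = 3
Tile 7: (0,1)->(2,0) = 3
Tile 3: (0,2)->(0,2) = 0
Tile 8: (1,0)->(2,1) = 2
Tile 5: (1,1)->(1,1) = 0
Tile 4: (1,2)->(1,0) = 2
Tile 1: (2,0)->(0,0) = 2
Tile 2: (2,2)->(0,1) = 3
Sum: 3 + 3 + 0 + 2 + 0 + 2 + 2 + 3 = 15

Answer: 15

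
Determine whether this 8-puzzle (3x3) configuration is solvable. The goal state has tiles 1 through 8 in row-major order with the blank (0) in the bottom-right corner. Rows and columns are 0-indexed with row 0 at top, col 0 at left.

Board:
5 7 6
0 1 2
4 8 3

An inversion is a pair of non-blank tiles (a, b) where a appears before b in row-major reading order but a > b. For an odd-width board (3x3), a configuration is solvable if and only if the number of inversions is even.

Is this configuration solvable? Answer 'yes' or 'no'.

Inversions (pairs i<j in row-major order where tile[i] > tile[j] > 0): 15
15 is odd, so the puzzle is not solvable.

Answer: no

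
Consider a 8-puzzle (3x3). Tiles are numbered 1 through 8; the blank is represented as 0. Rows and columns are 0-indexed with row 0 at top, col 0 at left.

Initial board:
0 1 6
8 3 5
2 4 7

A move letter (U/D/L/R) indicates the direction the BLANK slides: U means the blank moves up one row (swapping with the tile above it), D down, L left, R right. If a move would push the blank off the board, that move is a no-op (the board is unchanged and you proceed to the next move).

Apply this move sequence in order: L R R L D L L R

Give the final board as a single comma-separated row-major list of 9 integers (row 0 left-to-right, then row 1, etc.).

Answer: 1, 3, 6, 8, 0, 5, 2, 4, 7

Derivation:
After move 1 (L):
0 1 6
8 3 5
2 4 7

After move 2 (R):
1 0 6
8 3 5
2 4 7

After move 3 (R):
1 6 0
8 3 5
2 4 7

After move 4 (L):
1 0 6
8 3 5
2 4 7

After move 5 (D):
1 3 6
8 0 5
2 4 7

After move 6 (L):
1 3 6
0 8 5
2 4 7

After move 7 (L):
1 3 6
0 8 5
2 4 7

After move 8 (R):
1 3 6
8 0 5
2 4 7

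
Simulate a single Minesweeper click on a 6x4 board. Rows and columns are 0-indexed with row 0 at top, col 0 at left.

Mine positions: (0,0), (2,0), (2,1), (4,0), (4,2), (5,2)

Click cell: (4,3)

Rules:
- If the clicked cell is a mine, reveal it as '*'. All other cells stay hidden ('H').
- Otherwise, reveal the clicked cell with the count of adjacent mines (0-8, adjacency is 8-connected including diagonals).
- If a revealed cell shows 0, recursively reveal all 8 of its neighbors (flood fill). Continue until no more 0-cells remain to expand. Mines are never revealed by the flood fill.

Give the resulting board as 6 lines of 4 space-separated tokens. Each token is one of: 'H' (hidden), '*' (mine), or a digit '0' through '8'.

H H H H
H H H H
H H H H
H H H H
H H H 2
H H H H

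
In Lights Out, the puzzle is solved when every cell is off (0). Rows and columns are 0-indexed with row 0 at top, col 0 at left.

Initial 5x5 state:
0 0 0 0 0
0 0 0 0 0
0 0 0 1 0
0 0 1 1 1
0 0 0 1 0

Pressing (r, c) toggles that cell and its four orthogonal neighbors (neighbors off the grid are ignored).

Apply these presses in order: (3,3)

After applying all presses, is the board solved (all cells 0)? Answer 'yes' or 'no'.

After press 1 at (3,3):
0 0 0 0 0
0 0 0 0 0
0 0 0 0 0
0 0 0 0 0
0 0 0 0 0

Lights still on: 0

Answer: yes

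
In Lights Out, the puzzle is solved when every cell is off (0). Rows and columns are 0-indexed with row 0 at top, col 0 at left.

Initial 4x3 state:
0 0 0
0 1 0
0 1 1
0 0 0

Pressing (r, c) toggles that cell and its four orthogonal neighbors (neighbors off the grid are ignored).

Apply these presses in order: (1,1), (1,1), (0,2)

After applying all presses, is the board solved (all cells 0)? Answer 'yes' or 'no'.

After press 1 at (1,1):
0 1 0
1 0 1
0 0 1
0 0 0

After press 2 at (1,1):
0 0 0
0 1 0
0 1 1
0 0 0

After press 3 at (0,2):
0 1 1
0 1 1
0 1 1
0 0 0

Lights still on: 6

Answer: no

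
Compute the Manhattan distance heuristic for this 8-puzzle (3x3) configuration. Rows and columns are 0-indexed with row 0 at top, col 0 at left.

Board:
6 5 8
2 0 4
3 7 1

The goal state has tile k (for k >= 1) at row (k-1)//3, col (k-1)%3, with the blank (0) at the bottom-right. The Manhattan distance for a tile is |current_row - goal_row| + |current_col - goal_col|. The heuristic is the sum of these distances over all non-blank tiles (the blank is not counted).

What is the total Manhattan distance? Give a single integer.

Tile 6: at (0,0), goal (1,2), distance |0-1|+|0-2| = 3
Tile 5: at (0,1), goal (1,1), distance |0-1|+|1-1| = 1
Tile 8: at (0,2), goal (2,1), distance |0-2|+|2-1| = 3
Tile 2: at (1,0), goal (0,1), distance |1-0|+|0-1| = 2
Tile 4: at (1,2), goal (1,0), distance |1-1|+|2-0| = 2
Tile 3: at (2,0), goal (0,2), distance |2-0|+|0-2| = 4
Tile 7: at (2,1), goal (2,0), distance |2-2|+|1-0| = 1
Tile 1: at (2,2), goal (0,0), distance |2-0|+|2-0| = 4
Sum: 3 + 1 + 3 + 2 + 2 + 4 + 1 + 4 = 20

Answer: 20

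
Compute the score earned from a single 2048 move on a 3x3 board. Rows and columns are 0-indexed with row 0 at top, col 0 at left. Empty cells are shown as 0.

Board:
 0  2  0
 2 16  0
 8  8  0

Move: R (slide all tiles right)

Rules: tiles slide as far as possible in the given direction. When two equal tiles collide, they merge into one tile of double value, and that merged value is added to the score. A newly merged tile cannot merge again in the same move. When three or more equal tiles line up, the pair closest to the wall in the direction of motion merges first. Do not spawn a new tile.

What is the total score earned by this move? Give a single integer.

Answer: 16

Derivation:
Slide right:
row 0: [0, 2, 0] -> [0, 0, 2]  score +0 (running 0)
row 1: [2, 16, 0] -> [0, 2, 16]  score +0 (running 0)
row 2: [8, 8, 0] -> [0, 0, 16]  score +16 (running 16)
Board after move:
 0  0  2
 0  2 16
 0  0 16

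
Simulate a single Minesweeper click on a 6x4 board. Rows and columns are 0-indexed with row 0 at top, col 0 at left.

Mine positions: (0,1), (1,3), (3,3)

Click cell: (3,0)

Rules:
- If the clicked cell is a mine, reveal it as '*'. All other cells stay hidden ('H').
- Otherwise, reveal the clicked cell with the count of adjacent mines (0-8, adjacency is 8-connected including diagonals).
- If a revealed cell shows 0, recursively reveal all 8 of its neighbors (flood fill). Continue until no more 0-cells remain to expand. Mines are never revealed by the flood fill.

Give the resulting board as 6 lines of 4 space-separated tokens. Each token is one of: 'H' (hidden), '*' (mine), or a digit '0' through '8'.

H H H H
1 1 2 H
0 0 2 H
0 0 1 H
0 0 1 1
0 0 0 0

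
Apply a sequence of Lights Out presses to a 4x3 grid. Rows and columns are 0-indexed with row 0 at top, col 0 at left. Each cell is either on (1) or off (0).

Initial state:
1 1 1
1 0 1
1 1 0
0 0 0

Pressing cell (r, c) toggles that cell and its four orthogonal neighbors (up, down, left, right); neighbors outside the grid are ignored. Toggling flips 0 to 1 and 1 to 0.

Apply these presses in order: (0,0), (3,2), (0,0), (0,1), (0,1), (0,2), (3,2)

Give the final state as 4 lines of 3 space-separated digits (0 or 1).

After press 1 at (0,0):
0 0 1
0 0 1
1 1 0
0 0 0

After press 2 at (3,2):
0 0 1
0 0 1
1 1 1
0 1 1

After press 3 at (0,0):
1 1 1
1 0 1
1 1 1
0 1 1

After press 4 at (0,1):
0 0 0
1 1 1
1 1 1
0 1 1

After press 5 at (0,1):
1 1 1
1 0 1
1 1 1
0 1 1

After press 6 at (0,2):
1 0 0
1 0 0
1 1 1
0 1 1

After press 7 at (3,2):
1 0 0
1 0 0
1 1 0
0 0 0

Answer: 1 0 0
1 0 0
1 1 0
0 0 0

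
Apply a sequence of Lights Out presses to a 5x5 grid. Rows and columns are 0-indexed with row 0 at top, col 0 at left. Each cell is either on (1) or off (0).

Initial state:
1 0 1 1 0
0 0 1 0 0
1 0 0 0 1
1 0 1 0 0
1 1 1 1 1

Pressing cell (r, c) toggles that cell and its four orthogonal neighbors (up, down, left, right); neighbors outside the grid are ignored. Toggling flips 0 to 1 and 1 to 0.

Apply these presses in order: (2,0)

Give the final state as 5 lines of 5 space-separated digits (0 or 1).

Answer: 1 0 1 1 0
1 0 1 0 0
0 1 0 0 1
0 0 1 0 0
1 1 1 1 1

Derivation:
After press 1 at (2,0):
1 0 1 1 0
1 0 1 0 0
0 1 0 0 1
0 0 1 0 0
1 1 1 1 1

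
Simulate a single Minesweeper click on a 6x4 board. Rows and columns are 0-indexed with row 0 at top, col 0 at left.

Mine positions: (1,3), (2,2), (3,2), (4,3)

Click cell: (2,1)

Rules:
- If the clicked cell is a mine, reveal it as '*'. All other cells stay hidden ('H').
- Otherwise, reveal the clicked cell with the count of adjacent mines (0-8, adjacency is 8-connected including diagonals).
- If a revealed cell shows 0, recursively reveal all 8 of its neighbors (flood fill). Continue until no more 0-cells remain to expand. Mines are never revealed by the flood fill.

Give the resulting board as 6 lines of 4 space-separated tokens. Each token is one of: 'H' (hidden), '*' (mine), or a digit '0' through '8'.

H H H H
H H H H
H 2 H H
H H H H
H H H H
H H H H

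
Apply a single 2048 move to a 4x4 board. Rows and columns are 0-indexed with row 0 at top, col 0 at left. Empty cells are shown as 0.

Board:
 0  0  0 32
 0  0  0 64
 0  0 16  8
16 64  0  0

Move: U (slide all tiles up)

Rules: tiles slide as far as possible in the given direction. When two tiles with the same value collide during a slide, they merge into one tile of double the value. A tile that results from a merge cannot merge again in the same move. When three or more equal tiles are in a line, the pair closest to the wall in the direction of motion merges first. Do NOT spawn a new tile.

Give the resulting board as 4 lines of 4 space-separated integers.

Answer: 16 64 16 32
 0  0  0 64
 0  0  0  8
 0  0  0  0

Derivation:
Slide up:
col 0: [0, 0, 0, 16] -> [16, 0, 0, 0]
col 1: [0, 0, 0, 64] -> [64, 0, 0, 0]
col 2: [0, 0, 16, 0] -> [16, 0, 0, 0]
col 3: [32, 64, 8, 0] -> [32, 64, 8, 0]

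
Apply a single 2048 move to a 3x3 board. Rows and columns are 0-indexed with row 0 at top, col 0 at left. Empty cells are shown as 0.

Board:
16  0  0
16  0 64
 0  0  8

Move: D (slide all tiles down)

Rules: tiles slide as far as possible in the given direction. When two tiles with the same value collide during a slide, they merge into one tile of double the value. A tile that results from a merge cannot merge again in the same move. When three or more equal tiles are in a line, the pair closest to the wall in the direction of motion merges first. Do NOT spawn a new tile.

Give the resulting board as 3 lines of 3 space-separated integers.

Slide down:
col 0: [16, 16, 0] -> [0, 0, 32]
col 1: [0, 0, 0] -> [0, 0, 0]
col 2: [0, 64, 8] -> [0, 64, 8]

Answer:  0  0  0
 0  0 64
32  0  8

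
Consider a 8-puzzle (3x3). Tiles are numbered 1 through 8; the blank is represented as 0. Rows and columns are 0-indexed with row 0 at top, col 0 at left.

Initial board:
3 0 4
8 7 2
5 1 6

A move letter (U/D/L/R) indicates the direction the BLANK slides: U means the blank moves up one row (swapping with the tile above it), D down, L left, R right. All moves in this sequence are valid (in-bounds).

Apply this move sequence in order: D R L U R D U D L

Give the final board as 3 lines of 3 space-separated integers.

Answer: 3 4 2
8 0 7
5 1 6

Derivation:
After move 1 (D):
3 7 4
8 0 2
5 1 6

After move 2 (R):
3 7 4
8 2 0
5 1 6

After move 3 (L):
3 7 4
8 0 2
5 1 6

After move 4 (U):
3 0 4
8 7 2
5 1 6

After move 5 (R):
3 4 0
8 7 2
5 1 6

After move 6 (D):
3 4 2
8 7 0
5 1 6

After move 7 (U):
3 4 0
8 7 2
5 1 6

After move 8 (D):
3 4 2
8 7 0
5 1 6

After move 9 (L):
3 4 2
8 0 7
5 1 6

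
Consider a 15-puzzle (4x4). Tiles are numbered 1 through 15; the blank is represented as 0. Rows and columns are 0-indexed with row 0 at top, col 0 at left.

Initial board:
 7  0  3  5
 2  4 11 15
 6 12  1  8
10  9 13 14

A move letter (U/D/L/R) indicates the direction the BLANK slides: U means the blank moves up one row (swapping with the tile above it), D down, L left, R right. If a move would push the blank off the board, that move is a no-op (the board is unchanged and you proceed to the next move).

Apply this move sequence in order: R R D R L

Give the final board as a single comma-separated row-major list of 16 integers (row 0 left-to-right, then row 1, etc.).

After move 1 (R):
 7  3  0  5
 2  4 11 15
 6 12  1  8
10  9 13 14

After move 2 (R):
 7  3  5  0
 2  4 11 15
 6 12  1  8
10  9 13 14

After move 3 (D):
 7  3  5 15
 2  4 11  0
 6 12  1  8
10  9 13 14

After move 4 (R):
 7  3  5 15
 2  4 11  0
 6 12  1  8
10  9 13 14

After move 5 (L):
 7  3  5 15
 2  4  0 11
 6 12  1  8
10  9 13 14

Answer: 7, 3, 5, 15, 2, 4, 0, 11, 6, 12, 1, 8, 10, 9, 13, 14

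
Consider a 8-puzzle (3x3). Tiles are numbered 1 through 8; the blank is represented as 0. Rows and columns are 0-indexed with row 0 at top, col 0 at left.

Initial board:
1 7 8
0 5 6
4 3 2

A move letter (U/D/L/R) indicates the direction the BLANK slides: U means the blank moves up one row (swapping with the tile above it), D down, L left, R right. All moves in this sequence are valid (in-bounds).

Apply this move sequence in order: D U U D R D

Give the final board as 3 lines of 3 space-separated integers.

Answer: 1 7 8
5 3 6
4 0 2

Derivation:
After move 1 (D):
1 7 8
4 5 6
0 3 2

After move 2 (U):
1 7 8
0 5 6
4 3 2

After move 3 (U):
0 7 8
1 5 6
4 3 2

After move 4 (D):
1 7 8
0 5 6
4 3 2

After move 5 (R):
1 7 8
5 0 6
4 3 2

After move 6 (D):
1 7 8
5 3 6
4 0 2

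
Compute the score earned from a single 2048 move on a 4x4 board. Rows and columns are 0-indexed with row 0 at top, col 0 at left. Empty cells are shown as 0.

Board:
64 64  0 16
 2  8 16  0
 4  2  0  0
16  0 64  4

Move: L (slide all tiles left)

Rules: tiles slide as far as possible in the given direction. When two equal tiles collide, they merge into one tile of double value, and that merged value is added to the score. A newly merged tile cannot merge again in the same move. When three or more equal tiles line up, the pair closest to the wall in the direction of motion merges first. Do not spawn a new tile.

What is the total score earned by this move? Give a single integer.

Slide left:
row 0: [64, 64, 0, 16] -> [128, 16, 0, 0]  score +128 (running 128)
row 1: [2, 8, 16, 0] -> [2, 8, 16, 0]  score +0 (running 128)
row 2: [4, 2, 0, 0] -> [4, 2, 0, 0]  score +0 (running 128)
row 3: [16, 0, 64, 4] -> [16, 64, 4, 0]  score +0 (running 128)
Board after move:
128  16   0   0
  2   8  16   0
  4   2   0   0
 16  64   4   0

Answer: 128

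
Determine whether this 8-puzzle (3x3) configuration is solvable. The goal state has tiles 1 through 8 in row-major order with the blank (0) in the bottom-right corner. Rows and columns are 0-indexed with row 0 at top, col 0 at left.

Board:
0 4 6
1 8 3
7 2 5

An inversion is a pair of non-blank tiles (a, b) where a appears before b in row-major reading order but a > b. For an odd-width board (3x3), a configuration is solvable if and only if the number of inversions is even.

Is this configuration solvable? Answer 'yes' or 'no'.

Inversions (pairs i<j in row-major order where tile[i] > tile[j] > 0): 14
14 is even, so the puzzle is solvable.

Answer: yes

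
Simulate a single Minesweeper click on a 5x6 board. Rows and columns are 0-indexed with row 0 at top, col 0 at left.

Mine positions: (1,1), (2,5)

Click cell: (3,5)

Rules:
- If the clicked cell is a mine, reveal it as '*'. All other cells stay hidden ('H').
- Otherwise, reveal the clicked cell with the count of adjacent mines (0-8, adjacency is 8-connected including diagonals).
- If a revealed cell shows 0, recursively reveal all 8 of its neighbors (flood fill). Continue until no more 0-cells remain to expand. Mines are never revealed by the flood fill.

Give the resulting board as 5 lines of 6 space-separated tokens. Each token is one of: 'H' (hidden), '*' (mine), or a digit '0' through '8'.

H H H H H H
H H H H H H
H H H H H H
H H H H H 1
H H H H H H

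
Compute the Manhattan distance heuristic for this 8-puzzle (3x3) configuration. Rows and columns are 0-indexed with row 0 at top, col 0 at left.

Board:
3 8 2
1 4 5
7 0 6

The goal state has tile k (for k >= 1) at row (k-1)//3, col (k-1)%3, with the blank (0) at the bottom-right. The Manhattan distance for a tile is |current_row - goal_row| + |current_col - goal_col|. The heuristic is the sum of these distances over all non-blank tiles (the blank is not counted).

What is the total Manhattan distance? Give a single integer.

Answer: 9

Derivation:
Tile 3: (0,0)->(0,2) = 2
Tile 8: (0,1)->(2,1) = 2
Tile 2: (0,2)->(0,1) = 1
Tile 1: (1,0)->(0,0) = 1
Tile 4: (1,1)->(1,0) = 1
Tile 5: (1,2)->(1,1) = 1
Tile 7: (2,0)->(2,0) = 0
Tile 6: (2,2)->(1,2) = 1
Sum: 2 + 2 + 1 + 1 + 1 + 1 + 0 + 1 = 9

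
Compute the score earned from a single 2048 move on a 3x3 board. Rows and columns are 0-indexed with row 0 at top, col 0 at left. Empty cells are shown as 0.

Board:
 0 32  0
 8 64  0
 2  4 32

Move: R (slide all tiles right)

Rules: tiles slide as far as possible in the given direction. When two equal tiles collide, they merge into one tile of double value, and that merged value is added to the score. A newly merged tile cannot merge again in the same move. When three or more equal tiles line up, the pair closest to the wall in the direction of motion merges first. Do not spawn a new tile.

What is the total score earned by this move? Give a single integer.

Slide right:
row 0: [0, 32, 0] -> [0, 0, 32]  score +0 (running 0)
row 1: [8, 64, 0] -> [0, 8, 64]  score +0 (running 0)
row 2: [2, 4, 32] -> [2, 4, 32]  score +0 (running 0)
Board after move:
 0  0 32
 0  8 64
 2  4 32

Answer: 0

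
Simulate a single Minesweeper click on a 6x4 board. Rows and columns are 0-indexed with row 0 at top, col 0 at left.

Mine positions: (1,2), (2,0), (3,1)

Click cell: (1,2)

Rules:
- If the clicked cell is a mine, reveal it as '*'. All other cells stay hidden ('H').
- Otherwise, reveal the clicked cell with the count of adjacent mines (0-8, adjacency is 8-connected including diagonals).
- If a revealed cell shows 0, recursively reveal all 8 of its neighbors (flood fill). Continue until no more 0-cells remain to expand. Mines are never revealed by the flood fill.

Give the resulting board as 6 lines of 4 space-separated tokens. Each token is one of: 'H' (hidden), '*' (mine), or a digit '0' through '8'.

H H H H
H H * H
H H H H
H H H H
H H H H
H H H H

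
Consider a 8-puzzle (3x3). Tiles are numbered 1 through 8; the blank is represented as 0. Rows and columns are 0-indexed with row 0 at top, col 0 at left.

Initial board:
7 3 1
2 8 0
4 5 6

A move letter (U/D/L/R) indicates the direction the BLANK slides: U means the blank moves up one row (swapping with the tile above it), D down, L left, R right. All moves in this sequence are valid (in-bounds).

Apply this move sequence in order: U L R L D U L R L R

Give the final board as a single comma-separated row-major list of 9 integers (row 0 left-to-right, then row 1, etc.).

Answer: 7, 0, 3, 2, 8, 1, 4, 5, 6

Derivation:
After move 1 (U):
7 3 0
2 8 1
4 5 6

After move 2 (L):
7 0 3
2 8 1
4 5 6

After move 3 (R):
7 3 0
2 8 1
4 5 6

After move 4 (L):
7 0 3
2 8 1
4 5 6

After move 5 (D):
7 8 3
2 0 1
4 5 6

After move 6 (U):
7 0 3
2 8 1
4 5 6

After move 7 (L):
0 7 3
2 8 1
4 5 6

After move 8 (R):
7 0 3
2 8 1
4 5 6

After move 9 (L):
0 7 3
2 8 1
4 5 6

After move 10 (R):
7 0 3
2 8 1
4 5 6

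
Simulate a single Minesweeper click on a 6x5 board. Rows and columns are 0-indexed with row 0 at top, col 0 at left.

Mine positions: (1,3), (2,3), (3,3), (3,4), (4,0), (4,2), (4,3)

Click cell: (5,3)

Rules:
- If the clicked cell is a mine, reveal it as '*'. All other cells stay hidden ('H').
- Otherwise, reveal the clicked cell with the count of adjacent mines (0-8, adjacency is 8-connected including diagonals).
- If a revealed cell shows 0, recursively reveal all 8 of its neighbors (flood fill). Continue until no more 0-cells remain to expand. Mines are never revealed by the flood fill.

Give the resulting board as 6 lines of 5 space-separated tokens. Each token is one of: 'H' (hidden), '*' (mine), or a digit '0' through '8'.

H H H H H
H H H H H
H H H H H
H H H H H
H H H H H
H H H 2 H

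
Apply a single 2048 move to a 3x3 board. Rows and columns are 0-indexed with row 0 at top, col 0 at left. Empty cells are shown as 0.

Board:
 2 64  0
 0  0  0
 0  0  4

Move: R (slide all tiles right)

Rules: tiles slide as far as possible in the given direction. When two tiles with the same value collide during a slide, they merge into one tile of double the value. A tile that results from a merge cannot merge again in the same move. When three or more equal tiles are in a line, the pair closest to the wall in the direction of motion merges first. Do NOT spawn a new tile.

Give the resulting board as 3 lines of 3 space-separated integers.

Slide right:
row 0: [2, 64, 0] -> [0, 2, 64]
row 1: [0, 0, 0] -> [0, 0, 0]
row 2: [0, 0, 4] -> [0, 0, 4]

Answer:  0  2 64
 0  0  0
 0  0  4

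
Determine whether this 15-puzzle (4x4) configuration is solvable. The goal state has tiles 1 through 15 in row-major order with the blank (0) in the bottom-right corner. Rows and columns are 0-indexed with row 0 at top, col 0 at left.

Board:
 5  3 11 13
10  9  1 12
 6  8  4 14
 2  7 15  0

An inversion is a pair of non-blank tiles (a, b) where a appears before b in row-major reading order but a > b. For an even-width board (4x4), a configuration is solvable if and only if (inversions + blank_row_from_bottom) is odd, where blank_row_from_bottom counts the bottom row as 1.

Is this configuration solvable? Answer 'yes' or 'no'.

Inversions: 49
Blank is in row 3 (0-indexed from top), which is row 1 counting from the bottom (bottom = 1).
49 + 1 = 50, which is even, so the puzzle is not solvable.

Answer: no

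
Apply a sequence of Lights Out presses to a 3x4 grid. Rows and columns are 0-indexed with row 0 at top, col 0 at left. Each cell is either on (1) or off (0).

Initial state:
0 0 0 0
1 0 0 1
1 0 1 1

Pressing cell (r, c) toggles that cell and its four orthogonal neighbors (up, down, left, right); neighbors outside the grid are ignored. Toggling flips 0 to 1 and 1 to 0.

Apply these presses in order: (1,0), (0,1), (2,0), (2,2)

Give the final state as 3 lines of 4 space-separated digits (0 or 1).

After press 1 at (1,0):
1 0 0 0
0 1 0 1
0 0 1 1

After press 2 at (0,1):
0 1 1 0
0 0 0 1
0 0 1 1

After press 3 at (2,0):
0 1 1 0
1 0 0 1
1 1 1 1

After press 4 at (2,2):
0 1 1 0
1 0 1 1
1 0 0 0

Answer: 0 1 1 0
1 0 1 1
1 0 0 0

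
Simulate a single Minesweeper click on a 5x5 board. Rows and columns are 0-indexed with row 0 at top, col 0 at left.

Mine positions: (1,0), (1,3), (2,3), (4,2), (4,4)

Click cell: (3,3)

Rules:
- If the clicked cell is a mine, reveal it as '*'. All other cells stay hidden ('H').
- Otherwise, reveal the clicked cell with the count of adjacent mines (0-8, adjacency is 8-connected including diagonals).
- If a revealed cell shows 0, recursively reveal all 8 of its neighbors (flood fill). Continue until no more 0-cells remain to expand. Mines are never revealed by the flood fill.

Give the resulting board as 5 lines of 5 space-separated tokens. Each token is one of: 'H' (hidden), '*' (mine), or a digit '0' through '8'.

H H H H H
H H H H H
H H H H H
H H H 3 H
H H H H H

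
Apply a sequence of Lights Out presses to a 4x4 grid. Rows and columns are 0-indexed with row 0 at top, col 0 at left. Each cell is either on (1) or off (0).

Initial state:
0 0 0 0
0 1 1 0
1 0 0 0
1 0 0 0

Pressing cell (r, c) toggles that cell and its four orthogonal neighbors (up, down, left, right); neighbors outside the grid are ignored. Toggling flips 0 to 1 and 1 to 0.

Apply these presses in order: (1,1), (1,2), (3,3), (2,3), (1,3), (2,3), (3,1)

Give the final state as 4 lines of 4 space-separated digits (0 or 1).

After press 1 at (1,1):
0 1 0 0
1 0 0 0
1 1 0 0
1 0 0 0

After press 2 at (1,2):
0 1 1 0
1 1 1 1
1 1 1 0
1 0 0 0

After press 3 at (3,3):
0 1 1 0
1 1 1 1
1 1 1 1
1 0 1 1

After press 4 at (2,3):
0 1 1 0
1 1 1 0
1 1 0 0
1 0 1 0

After press 5 at (1,3):
0 1 1 1
1 1 0 1
1 1 0 1
1 0 1 0

After press 6 at (2,3):
0 1 1 1
1 1 0 0
1 1 1 0
1 0 1 1

After press 7 at (3,1):
0 1 1 1
1 1 0 0
1 0 1 0
0 1 0 1

Answer: 0 1 1 1
1 1 0 0
1 0 1 0
0 1 0 1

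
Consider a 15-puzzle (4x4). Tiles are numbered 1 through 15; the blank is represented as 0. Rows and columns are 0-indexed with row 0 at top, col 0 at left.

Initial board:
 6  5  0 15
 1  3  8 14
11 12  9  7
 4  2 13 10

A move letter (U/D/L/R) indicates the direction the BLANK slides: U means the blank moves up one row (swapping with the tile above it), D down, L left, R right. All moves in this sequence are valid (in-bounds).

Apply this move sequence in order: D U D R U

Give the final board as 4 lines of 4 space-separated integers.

Answer:  6  5  8  0
 1  3 14 15
11 12  9  7
 4  2 13 10

Derivation:
After move 1 (D):
 6  5  8 15
 1  3  0 14
11 12  9  7
 4  2 13 10

After move 2 (U):
 6  5  0 15
 1  3  8 14
11 12  9  7
 4  2 13 10

After move 3 (D):
 6  5  8 15
 1  3  0 14
11 12  9  7
 4  2 13 10

After move 4 (R):
 6  5  8 15
 1  3 14  0
11 12  9  7
 4  2 13 10

After move 5 (U):
 6  5  8  0
 1  3 14 15
11 12  9  7
 4  2 13 10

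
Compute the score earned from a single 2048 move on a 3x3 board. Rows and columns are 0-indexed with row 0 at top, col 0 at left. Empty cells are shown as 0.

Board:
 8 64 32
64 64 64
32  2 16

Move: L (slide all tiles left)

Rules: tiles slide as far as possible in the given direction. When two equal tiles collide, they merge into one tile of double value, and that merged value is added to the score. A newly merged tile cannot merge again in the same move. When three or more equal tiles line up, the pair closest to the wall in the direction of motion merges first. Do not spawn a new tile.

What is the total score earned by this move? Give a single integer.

Answer: 128

Derivation:
Slide left:
row 0: [8, 64, 32] -> [8, 64, 32]  score +0 (running 0)
row 1: [64, 64, 64] -> [128, 64, 0]  score +128 (running 128)
row 2: [32, 2, 16] -> [32, 2, 16]  score +0 (running 128)
Board after move:
  8  64  32
128  64   0
 32   2  16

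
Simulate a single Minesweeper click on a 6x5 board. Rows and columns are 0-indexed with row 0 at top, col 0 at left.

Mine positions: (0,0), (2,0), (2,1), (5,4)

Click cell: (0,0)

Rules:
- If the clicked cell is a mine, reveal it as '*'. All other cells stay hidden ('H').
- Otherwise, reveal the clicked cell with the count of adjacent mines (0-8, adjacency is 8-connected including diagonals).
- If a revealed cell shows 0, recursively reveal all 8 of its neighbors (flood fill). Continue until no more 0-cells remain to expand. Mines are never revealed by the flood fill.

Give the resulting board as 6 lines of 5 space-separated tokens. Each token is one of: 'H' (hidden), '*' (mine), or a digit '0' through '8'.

* H H H H
H H H H H
H H H H H
H H H H H
H H H H H
H H H H H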